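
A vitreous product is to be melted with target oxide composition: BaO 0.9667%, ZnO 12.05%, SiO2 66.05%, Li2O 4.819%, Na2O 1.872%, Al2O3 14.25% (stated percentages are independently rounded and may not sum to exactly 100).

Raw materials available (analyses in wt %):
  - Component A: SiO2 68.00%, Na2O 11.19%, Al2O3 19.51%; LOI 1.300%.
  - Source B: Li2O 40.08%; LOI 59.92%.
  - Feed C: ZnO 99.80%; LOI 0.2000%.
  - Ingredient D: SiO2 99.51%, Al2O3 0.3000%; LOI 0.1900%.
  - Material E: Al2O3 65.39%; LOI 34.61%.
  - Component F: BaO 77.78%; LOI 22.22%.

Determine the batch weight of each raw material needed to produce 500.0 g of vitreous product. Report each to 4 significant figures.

Batch per 500.0 g vitreous product:
  Component A: 83.65 g
  Source B: 60.12 g
  Feed C: 60.37 g
  Ingredient D: 274.7 g
  Material E: 82.74 g
  Component F: 6.214 g
Total batch = 567.8 g; LOI loss = 67.77 g; yield = 88.06%

The whole derivation runs at exact precision in every operation — mid-chain values are printed rounded off to 4 significant digits when written out — a single rounding completes every reported result. The derived quantities, including the six compositions, yield, the totals, ignition loss, glass mass, are computed starting from the weights on 500.0 g of glass in exact precision, as written in the question or the answer.
Target oxide masses per 500.0 g vitreous product:
  BaO: 0.9667% × 500.0 = 4.834 g
  ZnO: 12.05% × 500.0 = 60.25 g
  SiO2: 66.05% × 500.0 = 330.2 g
  Li2O: 4.819% × 500.0 = 24.10 g
  Na2O: 1.872% × 500.0 = 9.360 g
  Al2O3: 14.25% × 500.0 = 71.25 g
A balance pass over the oxides, given the weights on record, on the stated basis (sums match the target masses modulo rounding of the values):
  BaO: 6.214·0.7778 = 4.833 g (target 4.834 g)
  ZnO: 60.37·0.9980 = 60.25 g (target 60.25 g)
  SiO2: 83.65·0.6800 + 274.7·0.9951 = 330.2 g (target 330.2 g)
  Li2O: 60.12·0.4008 = 24.10 g (target 24.10 g)
  Na2O: 83.65·0.1119 = 9.360 g (target 9.360 g)
  Al2O3: 83.65·0.1951 + 274.7·0.003000 + 82.74·0.6539 = 71.25 g (target 71.25 g)
Mass balance on the glass: Σ batch − LOI loss = 500.0 g (the targets, summed, come to 500.0 g; stated basis 500.0 g — differing by rounding only).
Batch grand total — Σ batch = 567.8 g; LOI removed, Σ of batch·LOI: 67.77 g; yield = glass ÷ total batch = 88.06%.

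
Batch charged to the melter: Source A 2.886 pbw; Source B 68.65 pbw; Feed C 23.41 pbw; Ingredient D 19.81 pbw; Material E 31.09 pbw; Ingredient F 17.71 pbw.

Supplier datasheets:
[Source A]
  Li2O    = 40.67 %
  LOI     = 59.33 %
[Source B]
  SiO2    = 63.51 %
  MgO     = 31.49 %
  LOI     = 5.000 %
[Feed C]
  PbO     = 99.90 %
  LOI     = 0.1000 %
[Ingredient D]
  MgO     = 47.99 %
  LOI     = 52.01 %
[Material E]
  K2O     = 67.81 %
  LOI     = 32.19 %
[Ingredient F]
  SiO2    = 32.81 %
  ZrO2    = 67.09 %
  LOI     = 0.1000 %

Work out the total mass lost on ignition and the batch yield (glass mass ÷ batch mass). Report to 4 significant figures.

LOI loss = 25.50 pbw; glass = 138.1 pbw; yield = 84.41%

Each numeric step holds full precision in every operation; values along the way are shown, with 4-significant-figure rounding, when written out. Each reported figure takes just one rounding — all derived quantities are re-derived at full precision (glass mass, LOI, the yield, totals, the six compositions) from the batch weights per 138.1 pbw of glass, as given in the problem or the answer.
Loss on ignition, line by line:
  Source A: 2.886 × 0.5933 = 1.712 pbw
  Source B: 68.65 × 0.05000 = 3.433 pbw
  Feed C: 23.41 × 0.001000 = 0.02341 pbw
  Ingredient D: 19.81 × 0.5201 = 10.30 pbw
  Material E: 31.09 × 0.3219 = 10.01 pbw
  Ingredient F: 17.71 × 0.001000 = 0.01771 pbw
Total LOI = 25.50 pbw
Glass = batch − LOI = 163.6 − 25.50 = 138.1 pbw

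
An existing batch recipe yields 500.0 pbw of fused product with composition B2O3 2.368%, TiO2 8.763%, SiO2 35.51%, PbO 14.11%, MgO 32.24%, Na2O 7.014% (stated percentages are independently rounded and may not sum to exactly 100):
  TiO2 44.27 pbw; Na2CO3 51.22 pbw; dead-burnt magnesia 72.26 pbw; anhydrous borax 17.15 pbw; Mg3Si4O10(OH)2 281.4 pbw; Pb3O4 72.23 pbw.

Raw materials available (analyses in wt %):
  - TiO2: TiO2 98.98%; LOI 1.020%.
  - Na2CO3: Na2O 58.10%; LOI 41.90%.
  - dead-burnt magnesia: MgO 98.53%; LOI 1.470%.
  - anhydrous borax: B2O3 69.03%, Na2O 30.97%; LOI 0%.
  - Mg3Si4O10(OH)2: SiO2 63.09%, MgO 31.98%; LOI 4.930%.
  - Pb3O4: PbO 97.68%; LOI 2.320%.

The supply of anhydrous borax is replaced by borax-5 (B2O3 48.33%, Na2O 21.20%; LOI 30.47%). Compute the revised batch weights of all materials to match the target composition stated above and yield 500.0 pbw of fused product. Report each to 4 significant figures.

Revised batch per 500.0 pbw fused product:
  TiO2: 44.27 pbw
  Na2CO3: 51.42 pbw
  dead-burnt magnesia: 72.26 pbw
  borax-5: 24.50 pbw
  Mg3Si4O10(OH)2: 281.4 pbw
  Pb3O4: 72.23 pbw
Total batch = 546.1 pbw; LOI loss = 46.07 pbw

Each numeric step runs at full float precision at every stage — the intermediate values are displayed with 4-significant-figure rounding within the worked lines; exactly one rounding is applied to every reported number — all derived quantities are re-derived in full precision (the totals, the yield, LOI, net glass mass, the six compositions) starting from the weights per 500.0 pbw of glass precisely as stated by the problem or answer text.
The oxide mass targets at 500.0 pbw fused product:
  B2O3: 2.368% × 500.0 = 11.84 pbw
  TiO2: 8.763% × 500.0 = 43.82 pbw
  SiO2: 35.51% × 500.0 = 177.6 pbw
  PbO: 14.11% × 500.0 = 70.55 pbw
  MgO: 32.24% × 500.0 = 161.2 pbw
  Na2O: 7.014% × 500.0 = 35.07 pbw
Checking each oxide sum with the batch weights as given, per the basis as stated (sums match the target masses exact up to rounding of places):
  B2O3: 24.50·0.4833 = 11.84 pbw (target 11.84 pbw)
  TiO2: 44.27·0.9898 = 43.82 pbw (target 43.82 pbw)
  SiO2: 281.4·0.6309 = 177.5 pbw (target 177.6 pbw)
  PbO: 72.23·0.9768 = 70.55 pbw (target 70.55 pbw)
  MgO: 72.26·0.9853 + 281.4·0.3198 = 161.2 pbw (target 161.2 pbw)
  Na2O: 51.42·0.5810 + 24.50·0.2120 = 35.07 pbw (target 35.07 pbw)
Glass-mass closure: total charge less LOI = 500.0 pbw (the Σ of target masses is 500.0 pbw; versus the stated basis of 500.0 pbw — deltas are rounding alone).
Whole-batch sum: Σ batch = 546.1 pbw; loss to ignition Σ batch·LOI = 46.07 pbw; glass ÷ batch gives a yield of 91.56%.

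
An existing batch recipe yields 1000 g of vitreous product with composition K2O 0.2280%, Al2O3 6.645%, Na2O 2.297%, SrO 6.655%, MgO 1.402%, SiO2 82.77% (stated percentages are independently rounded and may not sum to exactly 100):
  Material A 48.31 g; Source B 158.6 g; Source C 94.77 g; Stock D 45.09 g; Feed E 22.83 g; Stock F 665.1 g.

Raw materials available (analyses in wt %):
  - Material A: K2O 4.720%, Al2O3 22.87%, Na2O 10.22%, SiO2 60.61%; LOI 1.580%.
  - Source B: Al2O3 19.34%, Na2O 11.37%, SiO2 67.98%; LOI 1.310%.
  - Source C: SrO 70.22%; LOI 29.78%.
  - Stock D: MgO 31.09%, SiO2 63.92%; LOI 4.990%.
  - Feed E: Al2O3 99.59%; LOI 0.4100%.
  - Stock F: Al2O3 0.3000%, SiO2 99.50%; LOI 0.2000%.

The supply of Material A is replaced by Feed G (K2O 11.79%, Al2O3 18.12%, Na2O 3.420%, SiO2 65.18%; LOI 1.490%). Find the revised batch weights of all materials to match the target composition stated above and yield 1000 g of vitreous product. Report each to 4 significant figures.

Revised batch per 1000 g vitreous product:
  Feed G: 19.34 g
  Source B: 196.2 g
  Source C: 94.77 g
  Stock D: 45.09 g
  Feed E: 23.13 g
  Stock F: 656.2 g
Total batch = 1035 g; LOI loss = 34.74 g

In-progress results are shown rounded to four significant digits in the printout. All arithmetic maintains full precision at all times; each reported number sees exactly one rounding; derived quantities are rebuilt using the weight values per 1000 g of glass in exact precision (ignition loss, the yield, the totals, glass mass, the six compositions) as they appear in either problem or answer.
Per-oxide target masses for 1000 g vitreous product:
  K2O: 0.2280% × 1000 = 2.280 g
  Al2O3: 6.645% × 1000 = 66.45 g
  Na2O: 2.297% × 1000 = 22.97 g
  SrO: 6.655% × 1000 = 66.55 g
  MgO: 1.402% × 1000 = 14.02 g
  SiO2: 82.77% × 1000 = 827.7 g
Sums-versus-targets review on the weights just shown, versus the basis set out (each sum matches its target mass up to rounding of the answer):
  K2O: 19.34·0.1179 = 2.280 g (target 2.280 g)
  Al2O3: 19.34·0.1812 + 196.2·0.1934 + 23.13·0.9959 + 656.2·0.003000 = 66.45 g (target 66.45 g)
  Na2O: 19.34·0.03420 + 196.2·0.1137 = 22.97 g (target 22.97 g)
  SrO: 94.77·0.7022 = 66.55 g (target 66.55 g)
  MgO: 45.09·0.3109 = 14.02 g (target 14.02 g)
  SiO2: 19.34·0.6518 + 196.2·0.6798 + 45.09·0.6392 + 656.2·0.9950 = 827.7 g (target 827.7 g)
The glass-mass cross-check: total batch − LOI = 1000 g (per-oxide target masses sum to 1000 g; versus the stated basis of 1000 g — deltas are rounding alone).
Batch total: Σ batch = 1035 g; ignition loss, Σ(batch × LOI) = 34.74 g; yield = glass ÷ total batch = 96.64%.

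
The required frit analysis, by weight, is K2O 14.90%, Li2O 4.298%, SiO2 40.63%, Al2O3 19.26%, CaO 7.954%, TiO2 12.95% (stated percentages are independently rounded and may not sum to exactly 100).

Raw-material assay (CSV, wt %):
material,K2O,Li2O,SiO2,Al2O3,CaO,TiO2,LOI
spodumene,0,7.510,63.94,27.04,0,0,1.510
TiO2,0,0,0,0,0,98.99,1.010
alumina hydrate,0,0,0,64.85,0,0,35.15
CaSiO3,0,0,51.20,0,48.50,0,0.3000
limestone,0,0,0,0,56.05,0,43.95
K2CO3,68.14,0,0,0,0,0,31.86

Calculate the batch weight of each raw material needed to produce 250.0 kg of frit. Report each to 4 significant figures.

Every computation carries exact precision end to end; working values are printed rounded to four significant figures in the working — each reported number takes just one rounding; all derived quantities are computed at full precision (net glass mass, totals, the six compositions, ignition loss, the yield) from the weighed amounts for 250.0 kg of glass exactly as shown in either problem or answer.
Oxide-by-oxide targets in 250.0 kg frit:
  K2O: 14.90% × 250.0 = 37.25 kg
  Li2O: 4.298% × 250.0 = 10.74 kg
  SiO2: 40.63% × 250.0 = 101.6 kg
  Al2O3: 19.26% × 250.0 = 48.15 kg
  CaO: 7.954% × 250.0 = 19.89 kg
  TiO2: 12.95% × 250.0 = 32.38 kg
Oxide-by-oxide audit from the weights as reported, relative to the basis at hand (delivered sums recover each target within answer rounding):
  K2O: 54.67·0.6814 = 37.25 kg (target 37.25 kg)
  Li2O: 143.1·0.07510 = 10.75 kg (target 10.74 kg)
  SiO2: 143.1·0.6394 + 19.71·0.5120 = 101.6 kg (target 101.6 kg)
  Al2O3: 143.1·0.2704 + 14.59·0.6485 = 48.16 kg (target 48.15 kg)
  CaO: 19.71·0.4850 + 18.42·0.5605 = 19.88 kg (target 19.89 kg)
  TiO2: 32.71·0.9899 = 32.38 kg (target 32.38 kg)
Consistency of the glass mass: Σ batch − LOI loss = 250.0 kg (summing oxide targets gives 250.0 kg; with the basis standing at 250.0 kg — a pure rounding effect).
Batch total: Σ batch = 283.2 kg; LOI removed, Σ of batch·LOI: 33.19 kg; glass ÷ batch gives a yield of 88.28%.

Batch per 250.0 kg frit:
  spodumene: 143.1 kg
  TiO2: 32.71 kg
  alumina hydrate: 14.59 kg
  CaSiO3: 19.71 kg
  limestone: 18.42 kg
  K2CO3: 54.67 kg
Total batch = 283.2 kg; LOI loss = 33.19 kg; yield = 88.28%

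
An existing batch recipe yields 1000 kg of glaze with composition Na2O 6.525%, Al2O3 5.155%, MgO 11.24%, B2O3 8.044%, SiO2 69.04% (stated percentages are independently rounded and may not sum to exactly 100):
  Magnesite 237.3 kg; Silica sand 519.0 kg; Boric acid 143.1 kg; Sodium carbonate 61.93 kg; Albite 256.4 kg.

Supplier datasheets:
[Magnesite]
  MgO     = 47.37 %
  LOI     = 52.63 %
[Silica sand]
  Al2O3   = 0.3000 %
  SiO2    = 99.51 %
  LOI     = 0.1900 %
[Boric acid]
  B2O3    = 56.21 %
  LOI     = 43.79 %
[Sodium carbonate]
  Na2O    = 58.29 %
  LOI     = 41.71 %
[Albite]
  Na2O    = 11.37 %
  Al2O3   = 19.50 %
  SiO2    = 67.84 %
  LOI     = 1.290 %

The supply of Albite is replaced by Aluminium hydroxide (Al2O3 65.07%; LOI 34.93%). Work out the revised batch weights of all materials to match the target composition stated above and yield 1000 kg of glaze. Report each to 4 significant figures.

The whole derivation keeps full float precision from first step to last. In-progress results appear rounded to four significant digits in the printout — every reported result takes exactly one rounding — derived quantities, which include the totals, yield, ignition loss, net glass mass, five oxide percentages, are carried at full float precision, as given in the question or the answer, starting from the weights at 1000 kg of glass.
Target oxide masses per 1000 kg glaze:
  Na2O: 6.525% × 1000 = 65.25 kg
  Al2O3: 5.155% × 1000 = 51.55 kg
  MgO: 11.24% × 1000 = 112.4 kg
  B2O3: 8.044% × 1000 = 80.44 kg
  SiO2: 69.04% × 1000 = 690.4 kg
Checking each oxide sum from the weights as reported, relative to the basis at hand (delivered sums recover each target inside rounding margins):
  Na2O: 111.9·0.5829 = 65.23 kg (target 65.25 kg)
  Al2O3: 693.8·0.003000 + 76.02·0.6507 = 51.55 kg (target 51.55 kg)
  MgO: 237.3·0.4737 = 112.4 kg (target 112.4 kg)
  B2O3: 143.1·0.5621 = 80.44 kg (target 80.44 kg)
  SiO2: 693.8·0.9951 = 690.4 kg (target 690.4 kg)
Mass balance on the glass: net batch after ignition = 1000 kg (oxide target masses add up to 1000 kg; with the basis standing at 1000 kg — rounding explains the deltas).
Total batch = Σ batch = 1262 kg; Σ batch·LOI gives LOI loss = 262.1 kg; the yield ratio, glass ÷ batch: 79.23%.

Revised batch per 1000 kg glaze:
  Magnesite: 237.3 kg
  Silica sand: 693.8 kg
  Boric acid: 143.1 kg
  Sodium carbonate: 111.9 kg
  Aluminium hydroxide: 76.02 kg
Total batch = 1262 kg; LOI loss = 262.1 kg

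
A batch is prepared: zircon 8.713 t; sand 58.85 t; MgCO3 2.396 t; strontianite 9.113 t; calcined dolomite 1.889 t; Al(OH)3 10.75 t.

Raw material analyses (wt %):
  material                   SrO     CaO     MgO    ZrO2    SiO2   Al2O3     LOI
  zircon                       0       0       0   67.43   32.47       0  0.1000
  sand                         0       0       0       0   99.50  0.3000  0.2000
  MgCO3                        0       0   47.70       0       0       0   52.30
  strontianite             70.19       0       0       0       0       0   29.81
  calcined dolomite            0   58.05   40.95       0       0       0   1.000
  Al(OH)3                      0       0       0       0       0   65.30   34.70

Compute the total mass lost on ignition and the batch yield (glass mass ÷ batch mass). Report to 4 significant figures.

LOI loss = 7.845 t; glass = 83.87 t; yield = 91.45%

The working math keeps full precision from first step to last — values along the way appear rounded off to 4 significant figures as written; each reported result carries a single rounding — derived quantities, which include the totals, ignition loss, the yield, net glass mass, six oxide percentages, are computed in full float precision, as set out in either problem or answer, from the weighed amounts on 83.87 t of glass.
Loss on ignition, line by line:
  zircon: 8.713 × 0.001000 = 0.008713 t
  sand: 58.85 × 0.002000 = 0.1177 t
  MgCO3: 2.396 × 0.5230 = 1.253 t
  strontianite: 9.113 × 0.2981 = 2.717 t
  calcined dolomite: 1.889 × 0.01000 = 0.01889 t
  Al(OH)3: 10.75 × 0.3470 = 3.730 t
Total LOI = 7.845 t
Glass = batch − LOI = 91.71 − 7.845 = 83.87 t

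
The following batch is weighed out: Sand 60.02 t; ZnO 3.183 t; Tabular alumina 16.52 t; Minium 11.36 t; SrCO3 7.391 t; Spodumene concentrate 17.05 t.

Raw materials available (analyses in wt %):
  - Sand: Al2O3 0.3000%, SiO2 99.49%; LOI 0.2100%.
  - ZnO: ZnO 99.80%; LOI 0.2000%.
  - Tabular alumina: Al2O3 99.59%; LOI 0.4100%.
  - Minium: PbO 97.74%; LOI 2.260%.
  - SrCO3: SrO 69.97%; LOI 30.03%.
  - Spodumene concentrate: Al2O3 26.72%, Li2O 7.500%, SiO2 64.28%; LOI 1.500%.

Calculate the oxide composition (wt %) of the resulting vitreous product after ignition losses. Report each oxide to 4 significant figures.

Each numeric step carries full precision through every step. The intermediate values are shown rounded to 4 significant figures on the page — exactly one rounding goes into each reported result — the derived quantities, including the six compositions, yield, ignition loss, net glass mass, the totals, are computed starting from the weights for 112.6 t of glass at full float precision exactly as printed in the problem or the answer.
Oxide-by-oxide delivered mass:
  Al2O3: 60.02·0.003000 + 16.52·0.9959 + 17.05·0.2672 = 21.19 t
  ZnO: 3.183·0.9980 = 3.177 t
  SrO: 7.391·0.6997 = 5.171 t
  Li2O: 17.05·0.07500 = 1.279 t
  SiO2: 60.02·0.9949 + 17.05·0.6428 = 70.67 t
  PbO: 11.36·0.9774 = 11.10 t
LOI: 60.02·0.002100 + 3.183·0.002000 + 16.52·0.004100 + 11.36·0.02260 + 7.391·0.3003 + 17.05·0.01500 = 2.932 t
The glass mass, total less LOI, = 115.5 − 2.932 = 112.6 t (matching Σ of the oxides)
percent share: oxide ÷ glass, ×100

Glass mass = 112.6 t (batch 115.5 − LOI 2.932).
Composition: Al2O3 18.82%, ZnO 2.821%, SrO 4.593%, Li2O 1.136%, SiO2 62.77%, PbO 9.862%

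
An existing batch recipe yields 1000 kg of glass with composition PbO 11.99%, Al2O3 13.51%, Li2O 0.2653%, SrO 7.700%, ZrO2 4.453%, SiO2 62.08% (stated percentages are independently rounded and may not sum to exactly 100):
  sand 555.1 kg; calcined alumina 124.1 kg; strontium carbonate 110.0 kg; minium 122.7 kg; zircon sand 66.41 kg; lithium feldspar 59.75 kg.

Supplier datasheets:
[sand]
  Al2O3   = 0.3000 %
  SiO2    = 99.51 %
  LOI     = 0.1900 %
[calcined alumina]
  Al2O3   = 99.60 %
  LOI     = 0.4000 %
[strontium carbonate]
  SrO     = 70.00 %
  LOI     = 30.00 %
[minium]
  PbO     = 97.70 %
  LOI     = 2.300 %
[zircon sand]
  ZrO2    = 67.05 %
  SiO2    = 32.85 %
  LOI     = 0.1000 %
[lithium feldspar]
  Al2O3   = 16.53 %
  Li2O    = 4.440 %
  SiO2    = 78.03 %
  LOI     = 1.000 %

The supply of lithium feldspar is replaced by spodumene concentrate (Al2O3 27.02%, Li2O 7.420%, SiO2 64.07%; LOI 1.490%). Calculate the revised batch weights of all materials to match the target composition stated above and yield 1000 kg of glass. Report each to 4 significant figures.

Revised batch per 1000 kg glass:
  sand: 578.9 kg
  calcined alumina: 124.2 kg
  strontium carbonate: 110.0 kg
  minium: 122.7 kg
  zircon sand: 66.41 kg
  spodumene concentrate: 35.75 kg
Total batch = 1038 kg; LOI loss = 38.02 kg

All arithmetic runs at full float precision at each step; the intermediate values are displayed (rounded to four significant figures) at each printed step. Each reported figure is rounded only once; derived quantities, which include the six compositions, yield, glass mass, totals, LOI, are recomputed at full float precision, as quoted within question or answer, starting from the weights per 1000 kg of glass.
Target oxide masses per 1000 kg glass:
  PbO: 11.99% × 1000 = 119.9 kg
  Al2O3: 13.51% × 1000 = 135.1 kg
  Li2O: 0.2653% × 1000 = 2.653 kg
  SrO: 7.700% × 1000 = 77.00 kg
  ZrO2: 4.453% × 1000 = 44.53 kg
  SiO2: 62.08% × 1000 = 620.8 kg
Mass-balance tally per oxide working from each reported weight, against the basis in use (target by target, the sums agree once rounding is allowed for):
  PbO: 122.7·0.9770 = 119.9 kg (target 119.9 kg)
  Al2O3: 578.9·0.003000 + 124.2·0.9960 + 35.75·0.2702 = 135.1 kg (target 135.1 kg)
  Li2O: 35.75·0.07420 = 2.653 kg (target 2.653 kg)
  SrO: 110.0·0.7000 = 77.00 kg (target 77.00 kg)
  ZrO2: 66.41·0.6705 = 44.53 kg (target 44.53 kg)
  SiO2: 578.9·0.9951 + 66.41·0.3285 + 35.75·0.6407 = 620.8 kg (target 620.8 kg)
Glass-mass closure: total batch − LOI = 999.9 kg (the Σ of target masses is 1000 kg; the stated basis being 1000 kg — any gap is answer rounding).
Total batch = Σ batch = 1038 kg; loss to ignition Σ batch·LOI = 38.02 kg; yield: glass divided by total = 96.34%.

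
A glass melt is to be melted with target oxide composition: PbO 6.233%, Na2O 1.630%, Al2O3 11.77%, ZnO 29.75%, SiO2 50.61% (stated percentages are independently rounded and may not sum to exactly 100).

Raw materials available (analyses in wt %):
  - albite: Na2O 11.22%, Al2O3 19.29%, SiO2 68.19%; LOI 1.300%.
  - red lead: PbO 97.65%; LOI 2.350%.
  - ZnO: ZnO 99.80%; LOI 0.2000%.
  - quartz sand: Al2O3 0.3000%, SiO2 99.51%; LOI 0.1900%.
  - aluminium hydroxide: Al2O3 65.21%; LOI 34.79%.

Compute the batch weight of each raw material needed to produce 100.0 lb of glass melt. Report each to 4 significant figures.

Batch per 100.0 lb glass melt:
  albite: 14.53 lb
  red lead: 6.383 lb
  ZnO: 29.81 lb
  quartz sand: 40.90 lb
  aluminium hydroxide: 13.56 lb
Total batch = 105.2 lb; LOI loss = 5.194 lb; yield = 95.06%

Working values appear rounded to 4 significant figures in the printout; the working math carries exact precision all the way through; every reported number is rounded just once. Derived quantities, which include five oxide percentages, the totals, net glass mass, the yield, ignition loss, are rebuilt in full precision, as quoted within the problem or answer text, using the weight values on 100.0 lb of glass.
Oxide mass targets, per 100.0 lb glass melt:
  PbO: 6.233% × 100.0 = 6.233 lb
  Na2O: 1.630% × 100.0 = 1.630 lb
  Al2O3: 11.77% × 100.0 = 11.77 lb
  ZnO: 29.75% × 100.0 = 29.75 lb
  SiO2: 50.61% × 100.0 = 50.61 lb
Per-oxide balance check with the batch weights as given, for the quoted basis mass (target by target, the sums agree modulo rounding of the values):
  PbO: 6.383·0.9765 = 6.233 lb (target 6.233 lb)
  Na2O: 14.53·0.1122 = 1.630 lb (target 1.630 lb)
  Al2O3: 14.53·0.1929 + 40.90·0.003000 + 13.56·0.6521 = 11.77 lb (target 11.77 lb)
  ZnO: 29.81·0.9980 = 29.75 lb (target 29.75 lb)
  SiO2: 14.53·0.6819 + 40.90·0.9951 = 50.61 lb (target 50.61 lb)
Glass-mass bookkeeping: batch Σ − ignition loss = 99.99 lb (the targets, summed, come to 99.99 lb; the stated basis being 100.0 lb — differing by rounding only).
Summing the batch: Σ batch = 105.2 lb; LOI loss = Σ batch·LOI = 5.194 lb; yield = glass ÷ total batch = 95.06%.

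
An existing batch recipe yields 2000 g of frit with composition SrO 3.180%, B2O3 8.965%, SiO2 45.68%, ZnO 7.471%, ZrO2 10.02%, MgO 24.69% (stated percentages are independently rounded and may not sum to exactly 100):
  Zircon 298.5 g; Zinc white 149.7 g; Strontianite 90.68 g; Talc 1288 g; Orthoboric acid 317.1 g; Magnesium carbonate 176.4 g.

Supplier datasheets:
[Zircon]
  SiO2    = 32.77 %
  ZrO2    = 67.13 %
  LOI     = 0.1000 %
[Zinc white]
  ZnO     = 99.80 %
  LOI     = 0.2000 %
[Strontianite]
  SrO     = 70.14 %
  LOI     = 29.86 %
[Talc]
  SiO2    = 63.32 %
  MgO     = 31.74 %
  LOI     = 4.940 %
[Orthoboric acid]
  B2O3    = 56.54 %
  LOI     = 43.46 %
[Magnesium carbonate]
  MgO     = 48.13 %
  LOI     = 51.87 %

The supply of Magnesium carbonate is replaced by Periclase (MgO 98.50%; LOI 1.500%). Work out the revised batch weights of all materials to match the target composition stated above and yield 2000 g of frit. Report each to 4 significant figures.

Working values are shown (rounded to four significant digits) alongside each step; all arithmetic runs at full precision throughout; a single rounding finalizes each reported result; derived quantities (the yield, net glass mass, LOI, totals, six oxide percentages) are recomputed in full precision from the weighed amounts per 2000 g of glass, exactly as shown in either problem or answer.
Target masses of each oxide per 2000 g frit:
  SrO: 3.180% × 2000 = 63.60 g
  B2O3: 8.965% × 2000 = 179.3 g
  SiO2: 45.68% × 2000 = 913.6 g
  ZnO: 7.471% × 2000 = 149.4 g
  ZrO2: 10.02% × 2000 = 200.4 g
  MgO: 24.69% × 2000 = 493.8 g
Oxide-by-oxide audit using the reported weights, relative to the basis at hand (summed amounts equal target values net of answer rounding effects):
  SrO: 90.68·0.7014 = 63.60 g (target 63.60 g)
  B2O3: 317.1·0.5654 = 179.3 g (target 179.3 g)
  SiO2: 298.5·0.3277 + 1288·0.6332 = 913.4 g (target 913.6 g)
  ZnO: 149.7·0.9980 = 149.4 g (target 149.4 g)
  ZrO2: 298.5·0.6713 = 200.4 g (target 200.4 g)
  MgO: 1288·0.3174 + 86.18·0.9850 = 493.7 g (target 493.8 g)
Glass mass check: Σ batch − LOI loss = 2000 g (per-oxide target masses sum to 2000 g; versus the stated basis of 2000 g — rounding explains the deltas).
Total batch = Σ batch = 2230 g; LOI removed, Σ of batch·LOI: 230.4 g; the yield ratio, glass ÷ batch: 89.67%.

Revised batch per 2000 g frit:
  Zircon: 298.5 g
  Zinc white: 149.7 g
  Strontianite: 90.68 g
  Talc: 1288 g
  Orthoboric acid: 317.1 g
  Periclase: 86.18 g
Total batch = 2230 g; LOI loss = 230.4 g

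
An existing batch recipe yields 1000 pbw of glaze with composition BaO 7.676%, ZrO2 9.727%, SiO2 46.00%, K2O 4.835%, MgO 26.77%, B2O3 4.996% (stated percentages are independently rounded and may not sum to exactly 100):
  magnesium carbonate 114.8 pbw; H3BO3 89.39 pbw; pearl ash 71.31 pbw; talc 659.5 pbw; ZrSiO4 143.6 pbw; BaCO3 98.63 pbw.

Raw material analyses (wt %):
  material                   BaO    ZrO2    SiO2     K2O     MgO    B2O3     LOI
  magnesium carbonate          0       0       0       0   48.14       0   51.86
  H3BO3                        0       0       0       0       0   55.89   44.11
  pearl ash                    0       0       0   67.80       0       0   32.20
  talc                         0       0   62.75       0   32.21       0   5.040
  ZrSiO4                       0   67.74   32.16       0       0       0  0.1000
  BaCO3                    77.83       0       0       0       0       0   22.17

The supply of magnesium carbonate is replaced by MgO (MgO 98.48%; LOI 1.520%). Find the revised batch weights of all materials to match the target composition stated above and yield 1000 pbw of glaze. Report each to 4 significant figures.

Revised batch per 1000 pbw glaze:
  MgO: 56.14 pbw
  H3BO3: 89.39 pbw
  pearl ash: 71.31 pbw
  talc: 659.5 pbw
  ZrSiO4: 143.6 pbw
  BaCO3: 98.63 pbw
Total batch = 1119 pbw; LOI loss = 118.5 pbw

The whole derivation keeps full float precision at each step — in-progress results appear, rounded to 4 significant figures, alongside each step; a single rounding finalizes every reported number. All derived quantities, which include totals, the six compositions, the yield, glass mass, ignition loss, are rebuilt in full precision, precisely as stated by question or answer, from the batch weights per 1000 pbw of glass.
Target oxide masses per 1000 pbw glaze:
  BaO: 7.676% × 1000 = 76.76 pbw
  ZrO2: 9.727% × 1000 = 97.27 pbw
  SiO2: 46.00% × 1000 = 460.0 pbw
  K2O: 4.835% × 1000 = 48.35 pbw
  MgO: 26.77% × 1000 = 267.7 pbw
  B2O3: 4.996% × 1000 = 49.96 pbw
Verifying the oxide balance working from each reported weight, versus the basis set out (sum by sum, the targets are met modulo rounding of the values):
  BaO: 98.63·0.7783 = 76.76 pbw (target 76.76 pbw)
  ZrO2: 143.6·0.6774 = 97.27 pbw (target 97.27 pbw)
  SiO2: 659.5·0.6275 + 143.6·0.3216 = 460.0 pbw (target 460.0 pbw)
  K2O: 71.31·0.6780 = 48.35 pbw (target 48.35 pbw)
  MgO: 56.14·0.9848 + 659.5·0.3221 = 267.7 pbw (target 267.7 pbw)
  B2O3: 89.39·0.5589 = 49.96 pbw (target 49.96 pbw)
Auditing the glass mass value: Σ batch − LOI loss = 1000 pbw (summing oxide targets gives 1000 pbw; against the stated basis, 1000 pbw — gaps are rounding artifacts).
Batch grand total — Σ batch = 1119 pbw; Σ batch·LOI gives LOI loss = 118.5 pbw; the yield ratio, glass ÷ batch: 89.41%.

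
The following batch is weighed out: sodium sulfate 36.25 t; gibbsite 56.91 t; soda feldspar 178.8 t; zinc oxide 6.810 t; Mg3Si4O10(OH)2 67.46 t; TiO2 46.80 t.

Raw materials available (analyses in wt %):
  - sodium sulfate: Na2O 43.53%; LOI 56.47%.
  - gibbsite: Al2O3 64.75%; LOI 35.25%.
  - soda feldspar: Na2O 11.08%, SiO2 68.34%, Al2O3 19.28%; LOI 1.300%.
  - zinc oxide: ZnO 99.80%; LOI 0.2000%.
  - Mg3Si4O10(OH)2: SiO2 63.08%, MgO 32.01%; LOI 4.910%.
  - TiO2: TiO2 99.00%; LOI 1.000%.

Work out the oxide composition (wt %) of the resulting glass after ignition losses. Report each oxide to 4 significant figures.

Glass mass = 346.4 t (batch 393.0 − LOI 46.65).
Composition: Na2O 10.28%, SiO2 47.56%, MgO 6.234%, Al2O3 20.59%, ZnO 1.962%, TiO2 13.38%

Every computation runs at full precision through every step — values along the way are printed, with 4-significant-digit rounding, on the page — each reported figure receives exactly one rounding; the derived quantities are rebuilt in full float precision (six oxide percentages, the yield, the totals, net glass mass, LOI) starting from the weights per 346.4 t of glass, as written in the question or the answer.
Per-oxide mass from batch:
  Na2O: 36.25·0.4353 + 178.8·0.1108 = 35.59 t
  SiO2: 178.8·0.6834 + 67.46·0.6308 = 164.7 t
  MgO: 67.46·0.3201 = 21.59 t
  Al2O3: 56.91·0.6475 + 178.8·0.1928 = 71.32 t
  ZnO: 6.810·0.9980 = 6.796 t
  TiO2: 46.80·0.9900 = 46.33 t
LOI: 36.25·0.5647 + 56.91·0.3525 + 178.8·0.01300 + 6.810·0.002000 + 67.46·0.04910 + 46.80·0.01000 = 46.65 t
Resulting glass, batch − LOI: 393.0 − 46.65 = 346.4 t (= the summed oxide contributions)
wt % = oxide mass / glass mass × 100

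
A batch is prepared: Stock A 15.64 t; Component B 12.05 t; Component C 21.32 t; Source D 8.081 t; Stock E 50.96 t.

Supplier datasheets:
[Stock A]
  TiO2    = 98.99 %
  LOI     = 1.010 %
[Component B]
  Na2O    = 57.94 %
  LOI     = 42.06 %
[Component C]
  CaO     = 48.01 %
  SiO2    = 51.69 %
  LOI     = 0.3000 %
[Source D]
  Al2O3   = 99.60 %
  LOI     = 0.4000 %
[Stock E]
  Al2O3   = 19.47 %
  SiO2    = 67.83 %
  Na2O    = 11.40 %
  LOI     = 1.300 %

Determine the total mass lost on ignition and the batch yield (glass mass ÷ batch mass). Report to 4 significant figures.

The intermediate values are displayed, with 4-significant-digit rounding, in the printout; each numeric step holds exact precision at each step; a single rounding completes each reported number — all derived quantities, which include yield, net glass mass, ignition loss, totals, the five compositions, are carried at full float precision, exactly as printed in question or answer, from the weighed amounts for 102.1 t of glass.
Material-by-material LOI:
  Stock A: 15.64 × 0.01010 = 0.1580 t
  Component B: 12.05 × 0.4206 = 5.068 t
  Component C: 21.32 × 0.003000 = 0.06396 t
  Source D: 8.081 × 0.004000 = 0.03232 t
  Stock E: 50.96 × 0.01300 = 0.6625 t
Total LOI = 5.985 t
Glass = batch − LOI = 108.1 − 5.985 = 102.1 t

LOI loss = 5.985 t; glass = 102.1 t; yield = 94.46%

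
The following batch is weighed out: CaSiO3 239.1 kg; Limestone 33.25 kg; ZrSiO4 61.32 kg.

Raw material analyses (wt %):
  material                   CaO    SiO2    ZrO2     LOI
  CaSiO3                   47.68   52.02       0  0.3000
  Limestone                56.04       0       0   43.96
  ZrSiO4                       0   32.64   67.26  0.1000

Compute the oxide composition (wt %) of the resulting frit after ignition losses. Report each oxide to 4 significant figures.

Glass mass = 318.3 kg (batch 333.7 − LOI 15.40).
Composition: CaO 41.67%, SiO2 45.37%, ZrO2 12.96%

The whole derivation carries full float precision in all steps — working values are shown rounded to 4 significant figures within the worked lines — every reported number takes just one rounding; all derived quantities (totals, ignition loss, net glass mass, the three compositions, yield) are recomputed at full precision using the weight values on 318.3 kg of glass, as quoted within question or answer.
Mass of each oxide from the mix:
  CaO: 239.1·0.4768 + 33.25·0.5604 = 132.6 kg
  SiO2: 239.1·0.5202 + 61.32·0.3264 = 144.4 kg
  ZrO2: 61.32·0.6726 = 41.24 kg
LOI: 239.1·0.003000 + 33.25·0.4396 + 61.32·0.001000 = 15.40 kg
Resulting glass, batch − LOI: 333.7 − 15.40 = 318.3 kg (= the summed oxide contributions)
wt %: oxide over glass, times 100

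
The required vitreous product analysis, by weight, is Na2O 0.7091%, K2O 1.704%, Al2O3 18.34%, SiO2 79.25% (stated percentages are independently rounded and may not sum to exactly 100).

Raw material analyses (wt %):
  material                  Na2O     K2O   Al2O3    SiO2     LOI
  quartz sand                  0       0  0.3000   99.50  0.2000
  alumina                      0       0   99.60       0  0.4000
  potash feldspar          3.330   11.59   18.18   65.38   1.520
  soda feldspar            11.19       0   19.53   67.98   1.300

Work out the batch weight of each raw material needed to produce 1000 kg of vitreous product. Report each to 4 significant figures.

Values along the way are printed, rounded to 4 significant digits, on the page; full precision is kept in every operation — each reported figure is rounded exactly once — all derived quantities, which include net glass mass, ignition loss, the four compositions, the totals, the yield, are rebuilt in full float precision, exactly as printed in problem or answer, starting from the weights at 1000 kg of glass.
Oxide-by-oxide targets in 1000 kg vitreous product:
  Na2O: 0.7091% × 1000 = 7.091 kg
  K2O: 1.704% × 1000 = 17.04 kg
  Al2O3: 18.34% × 1000 = 183.4 kg
  SiO2: 79.25% × 1000 = 792.5 kg
Per-oxide balance check from the weights as reported, under the basis named above (each sum matches its target mass net of answer rounding effects):
  Na2O: 147.0·0.03330 + 19.62·0.1119 = 7.091 kg (target 7.091 kg)
  K2O: 147.0·0.1159 = 17.04 kg (target 17.04 kg)
  Al2O3: 686.5·0.003000 + 151.4·0.9960 + 147.0·0.1818 + 19.62·0.1953 = 183.4 kg (target 183.4 kg)
  SiO2: 686.5·0.9950 + 147.0·0.6538 + 19.62·0.6798 = 792.5 kg (target 792.5 kg)
Glass-mass sanity pass: whole batch net of LOI = 1000 kg (the Σ of target masses is 1000 kg; with the basis standing at 1000 kg — a pure rounding effect).
Batch grand total — Σ batch = 1005 kg; ignition loss, Σ(batch × LOI) = 4.468 kg; the yield ratio, glass ÷ batch: 99.56%.

Batch per 1000 kg vitreous product:
  quartz sand: 686.5 kg
  alumina: 151.4 kg
  potash feldspar: 147.0 kg
  soda feldspar: 19.62 kg
Total batch = 1005 kg; LOI loss = 4.468 kg; yield = 99.56%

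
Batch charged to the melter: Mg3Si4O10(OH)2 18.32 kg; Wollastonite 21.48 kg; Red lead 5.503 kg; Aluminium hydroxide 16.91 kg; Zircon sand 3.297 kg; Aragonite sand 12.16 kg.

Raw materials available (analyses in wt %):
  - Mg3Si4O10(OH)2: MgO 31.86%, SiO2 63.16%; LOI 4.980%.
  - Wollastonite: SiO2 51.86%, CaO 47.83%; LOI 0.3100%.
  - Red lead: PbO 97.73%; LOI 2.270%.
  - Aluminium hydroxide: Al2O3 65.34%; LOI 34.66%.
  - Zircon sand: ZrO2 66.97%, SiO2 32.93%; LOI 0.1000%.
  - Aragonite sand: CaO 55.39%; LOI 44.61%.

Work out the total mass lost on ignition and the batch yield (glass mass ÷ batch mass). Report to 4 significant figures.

LOI loss = 12.39 kg; glass = 65.28 kg; yield = 84.04%

Mid-chain values are shown rounded to four significant figures between the steps; the whole derivation keeps full float precision at all times — every reported result is rounded exactly once. All derived quantities (glass mass, the totals, ignition loss, the yield, the six compositions) are rebuilt from the batch weights for 65.28 kg of glass in full float precision, as given in problem or answer.
Ignition loss by material:
  Mg3Si4O10(OH)2: 18.32 × 0.04980 = 0.9123 kg
  Wollastonite: 21.48 × 0.003100 = 0.06659 kg
  Red lead: 5.503 × 0.02270 = 0.1249 kg
  Aluminium hydroxide: 16.91 × 0.3466 = 5.861 kg
  Zircon sand: 3.297 × 0.001000 = 0.003297 kg
  Aragonite sand: 12.16 × 0.4461 = 5.425 kg
Total LOI = 12.39 kg
Glass = batch − LOI = 77.67 − 12.39 = 65.28 kg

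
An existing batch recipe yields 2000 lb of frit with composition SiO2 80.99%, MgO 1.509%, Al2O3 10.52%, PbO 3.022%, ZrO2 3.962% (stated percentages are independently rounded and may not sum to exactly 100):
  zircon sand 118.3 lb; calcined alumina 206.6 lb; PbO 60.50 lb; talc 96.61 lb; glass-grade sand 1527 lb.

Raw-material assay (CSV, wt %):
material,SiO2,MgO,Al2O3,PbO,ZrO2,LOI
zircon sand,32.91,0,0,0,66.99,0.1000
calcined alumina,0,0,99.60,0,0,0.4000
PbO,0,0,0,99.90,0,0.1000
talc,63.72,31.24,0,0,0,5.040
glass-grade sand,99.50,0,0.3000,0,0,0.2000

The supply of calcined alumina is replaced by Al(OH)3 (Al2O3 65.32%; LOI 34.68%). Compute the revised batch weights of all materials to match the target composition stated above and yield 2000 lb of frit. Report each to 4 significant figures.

Revised batch per 2000 lb frit:
  zircon sand: 118.3 lb
  Al(OH)3: 315.1 lb
  PbO: 60.50 lb
  talc: 96.61 lb
  glass-grade sand: 1527 lb
Total batch = 2118 lb; LOI loss = 117.4 lb

Each numeric step runs at full precision throughout — values along the way are printed, rounded to four significant digits, between the steps; every reported figure takes exactly one rounding; derived quantities, which include net glass mass, the five compositions, the totals, LOI, the yield, are computed at full float precision, precisely as stated by question or answer, using the weight values on 2000 lb of glass.
Per-oxide target masses for 2000 lb frit:
  SiO2: 80.99% × 2000 = 1620 lb
  MgO: 1.509% × 2000 = 30.18 lb
  Al2O3: 10.52% × 2000 = 210.4 lb
  PbO: 3.022% × 2000 = 60.44 lb
  ZrO2: 3.962% × 2000 = 79.24 lb
Sums-versus-targets review on the weights just shown, per the basis as stated (oxide sums agree with the targets up to rounding of the answer):
  SiO2: 118.3·0.3291 + 96.61·0.6372 + 1527·0.9950 = 1620 lb (target 1620 lb)
  MgO: 96.61·0.3124 = 30.18 lb (target 30.18 lb)
  Al2O3: 315.1·0.6532 + 1527·0.003000 = 210.4 lb (target 210.4 lb)
  PbO: 60.50·0.9990 = 60.44 lb (target 60.44 lb)
  ZrO2: 118.3·0.6699 = 79.25 lb (target 79.24 lb)
Glass-mass bookkeeping: batch Σ − ignition loss = 2000 lb (per-oxide target masses sum to 2000 lb; stated basis 2000 lb — gaps are rounding artifacts).
Batch grand total — Σ batch = 2118 lb; loss to ignition Σ batch·LOI = 117.4 lb; yield = glass ÷ total batch = 94.46%.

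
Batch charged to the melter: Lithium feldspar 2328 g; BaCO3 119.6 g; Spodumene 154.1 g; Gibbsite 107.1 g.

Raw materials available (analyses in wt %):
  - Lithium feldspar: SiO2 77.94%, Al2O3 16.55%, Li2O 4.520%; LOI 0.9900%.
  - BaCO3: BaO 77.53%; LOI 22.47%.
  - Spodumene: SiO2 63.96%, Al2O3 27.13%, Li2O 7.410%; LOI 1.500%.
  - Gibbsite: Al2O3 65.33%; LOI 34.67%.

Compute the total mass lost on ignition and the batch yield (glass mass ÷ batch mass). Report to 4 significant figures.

LOI loss = 89.36 g; glass = 2619 g; yield = 96.70%

Each numeric step maintains exact precision in all steps — working values are displayed (rounded to 4 significant digits) across the worked steps; a single rounding produces each reported number; the derived quantities (the totals, LOI, net glass mass, yield, four oxide percentages) are recomputed at full float precision starting from the weights at 2619 g of glass, as given in the problem or the answer.
Per-material ignition loss:
  Lithium feldspar: 2328 × 0.009900 = 23.05 g
  BaCO3: 119.6 × 0.2247 = 26.87 g
  Spodumene: 154.1 × 0.01500 = 2.311 g
  Gibbsite: 107.1 × 0.3467 = 37.13 g
Total LOI = 89.36 g
Glass = batch − LOI = 2709 − 89.36 = 2619 g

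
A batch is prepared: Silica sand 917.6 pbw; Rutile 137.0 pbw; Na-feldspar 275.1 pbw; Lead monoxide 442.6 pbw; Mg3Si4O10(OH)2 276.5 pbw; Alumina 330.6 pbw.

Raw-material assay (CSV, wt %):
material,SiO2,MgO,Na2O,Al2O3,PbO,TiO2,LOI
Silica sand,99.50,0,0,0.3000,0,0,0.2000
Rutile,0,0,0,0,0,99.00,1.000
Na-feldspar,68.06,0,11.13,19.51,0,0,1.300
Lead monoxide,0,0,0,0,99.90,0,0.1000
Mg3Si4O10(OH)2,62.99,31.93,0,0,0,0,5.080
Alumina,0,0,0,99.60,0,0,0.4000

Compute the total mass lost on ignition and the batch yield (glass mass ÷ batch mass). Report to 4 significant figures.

Working values are displayed, with 4-significant-digit rounding, within the worked lines; the working math runs at full precision at all times — exactly one rounding goes into each reported figure. Derived quantities (the six compositions, LOI, glass mass, yield, the totals) are re-derived starting from the weights on 2357 pbw of glass in exact precision, exactly as printed in either problem or answer.
LOI of each material in turn:
  Silica sand: 917.6 × 0.002000 = 1.835 pbw
  Rutile: 137.0 × 0.01000 = 1.370 pbw
  Na-feldspar: 275.1 × 0.01300 = 3.576 pbw
  Lead monoxide: 442.6 × 0.001000 = 0.4426 pbw
  Mg3Si4O10(OH)2: 276.5 × 0.05080 = 14.05 pbw
  Alumina: 330.6 × 0.004000 = 1.322 pbw
Total LOI = 22.59 pbw
Glass = batch − LOI = 2379 − 22.59 = 2357 pbw

LOI loss = 22.59 pbw; glass = 2357 pbw; yield = 99.05%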